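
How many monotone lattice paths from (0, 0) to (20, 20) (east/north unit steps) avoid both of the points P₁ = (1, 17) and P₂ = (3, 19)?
Number of paths = 137846475324

Inclusion–exclusion. Total paths: C(40, 20) = 137846528820. Through P₁: C(18, 1)·C(22, 19) = 27720. Through P₂: C(22, 3)·C(18, 17) = 27720. Since P₁ is strictly southwest of P₂, a monotone path through both must visit P₁ then P₂; paths through both = C(18, 1)·C(4, 2)·C(18, 17) = 1944. Avoid both = 137846528820 − 27720 − 27720 + 1944 = 137846475324.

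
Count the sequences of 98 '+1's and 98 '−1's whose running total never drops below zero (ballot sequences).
C_98 = 57743358069601357782187700608042856334020731624756611000

These ballot sequences are counted by the Catalan number C_n = (1/(n + 1)) · C(2n, n). For n = 98: C_98 = (1/99) · C(196, 98) = 5716592448890534420436582360196242777068052430850904489000/99 = 57743358069601357782187700608042856334020731624756611000.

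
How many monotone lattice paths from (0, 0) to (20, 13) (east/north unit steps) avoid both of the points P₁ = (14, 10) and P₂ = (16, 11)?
Number of paths = 301109031

Inclusion–exclusion. Total paths: C(33, 20) = 573166440. Through P₁: C(24, 14)·C(9, 6) = 164745504. Through P₂: C(27, 16)·C(6, 4) = 195568425. Since P₁ is strictly southwest of P₂, a monotone path through both must visit P₁ then P₂; paths through both = C(24, 14)·C(3, 2)·C(6, 4) = 88256520. Avoid both = 573166440 − 164745504 − 195568425 + 88256520 = 301109031.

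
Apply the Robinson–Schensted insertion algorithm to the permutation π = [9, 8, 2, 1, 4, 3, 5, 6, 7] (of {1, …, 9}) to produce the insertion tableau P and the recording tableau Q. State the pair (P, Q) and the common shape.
P = [1, 3, 5, 6, 7] / [2, 4] / [8] / [9];  Q = [1, 5, 7, 8, 9] / [2, 6] / [3] / [4];  common shape = (5, 2, 1, 1)

Row-insert the values π_1, π_2, … into P one at a time, bumping the leftmost entry strictly greater than the inserted value down to the next row. The recording tableau Q records, in position (i, j), the step at which that cell was added to P.
  Insert 9 (step 1): P = [9];  Q = [1]
  Insert 8 (step 2): P = [8] / [9];  Q = [1] / [2]
  Insert 2 (step 3): P = [2] / [8] / [9];  Q = [1] / [2] / [3]
  Insert 1 (step 4): P = [1] / [2] / [8] / [9];  Q = [1] / [2] / [3] / [4]
  Insert 4 (step 5): P = [1, 4] / [2] / [8] / [9];  Q = [1, 5] / [2] / [3] / [4]
  Insert 3 (step 6): P = [1, 3] / [2, 4] / [8] / [9];  Q = [1, 5] / [2, 6] / [3] / [4]
  Insert 5 (step 7): P = [1, 3, 5] / [2, 4] / [8] / [9];  Q = [1, 5, 7] / [2, 6] / [3] / [4]
  Insert 6 (step 8): P = [1, 3, 5, 6] / [2, 4] / [8] / [9];  Q = [1, 5, 7, 8] / [2, 6] / [3] / [4]
  Insert 7 (step 9): P = [1, 3, 5, 6, 7] / [2, 4] / [8] / [9];  Q = [1, 5, 7, 8, 9] / [2, 6] / [3] / [4]
Final shape: (5, 2, 1, 1).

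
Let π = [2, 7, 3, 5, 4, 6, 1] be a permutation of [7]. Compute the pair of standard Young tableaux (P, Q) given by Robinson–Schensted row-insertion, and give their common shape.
P = [1, 3, 4, 6] / [2] / [5] / [7];  Q = [1, 2, 4, 6] / [3] / [5] / [7];  common shape = (4, 1, 1, 1)

Row-insert the values π_1, π_2, … into P one at a time, bumping the leftmost entry strictly greater than the inserted value down to the next row. The recording tableau Q records, in position (i, j), the step at which that cell was added to P.
  Insert 2 (step 1): P = [2];  Q = [1]
  Insert 7 (step 2): P = [2, 7];  Q = [1, 2]
  Insert 3 (step 3): P = [2, 3] / [7];  Q = [1, 2] / [3]
  Insert 5 (step 4): P = [2, 3, 5] / [7];  Q = [1, 2, 4] / [3]
  Insert 4 (step 5): P = [2, 3, 4] / [5] / [7];  Q = [1, 2, 4] / [3] / [5]
  Insert 6 (step 6): P = [2, 3, 4, 6] / [5] / [7];  Q = [1, 2, 4, 6] / [3] / [5]
  Insert 1 (step 7): P = [1, 3, 4, 6] / [2] / [5] / [7];  Q = [1, 2, 4, 6] / [3] / [5] / [7]
Final shape: (4, 1, 1, 1).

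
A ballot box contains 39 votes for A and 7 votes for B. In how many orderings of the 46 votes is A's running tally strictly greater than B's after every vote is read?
Strict-lead orderings = 37234560

Total orderings of the 46 votes with 39 for A: C(46, 39) = 53524680. By the Bertrand ballot formula (Cycle Lemma / reflection principle), the number of orderings in which A is strictly ahead of B throughout is (p − q)/(p + q) · C(p + q, p) = (39 − 7)/(39 + 7) · 53524680 = 37234560.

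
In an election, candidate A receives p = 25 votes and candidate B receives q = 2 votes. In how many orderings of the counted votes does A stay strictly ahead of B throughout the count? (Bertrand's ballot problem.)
Strict-lead orderings = 299

Total orderings of the 27 votes with 25 for A: C(27, 25) = 351. By the Bertrand ballot formula (Cycle Lemma / reflection principle), the number of orderings in which A is strictly ahead of B throughout is (p − q)/(p + q) · C(p + q, p) = (25 − 2)/(25 + 2) · 351 = 299.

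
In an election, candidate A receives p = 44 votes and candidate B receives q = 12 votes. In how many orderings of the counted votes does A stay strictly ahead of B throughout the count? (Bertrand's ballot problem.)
Strict-lead orderings = 319076175600

Total orderings of the 56 votes with 44 for A: C(56, 44) = 558383307300. By the Bertrand ballot formula (Cycle Lemma / reflection principle), the number of orderings in which A is strictly ahead of B throughout is (p − q)/(p + q) · C(p + q, p) = (44 − 12)/(44 + 12) · 558383307300 = 319076175600.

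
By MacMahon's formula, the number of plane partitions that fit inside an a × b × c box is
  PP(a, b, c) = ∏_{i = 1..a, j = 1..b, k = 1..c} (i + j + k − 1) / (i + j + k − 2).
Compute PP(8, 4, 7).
PP(8, 4, 7) = 1318349483880

Evaluate the triple product over i = 1..8, j = 1..4, k = 1..7. The factors are (2/1) · (3/2) · (4/3) · (5/4) · (6/5) · (7/6) · (8/7) · (3/2) · … (224 factors total). The numerators and denominators telescope so the product is an integer; carrying out the multiplication exactly gives PP(8, 4, 7) = 1318349483880.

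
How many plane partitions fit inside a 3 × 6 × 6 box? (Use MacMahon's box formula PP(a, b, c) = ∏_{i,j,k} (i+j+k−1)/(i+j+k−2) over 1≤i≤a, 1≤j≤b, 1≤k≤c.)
PP(3, 6, 6) = 24293412

Evaluate the triple product over i = 1..3, j = 1..6, k = 1..6. The factors are (2/1) · (3/2) · (4/3) · (5/4) · (6/5) · (7/6) · (3/2) · (4/3) · … (108 factors total). The numerators and denominators telescope so the product is an integer; carrying out the multiplication exactly gives PP(3, 6, 6) = 24293412.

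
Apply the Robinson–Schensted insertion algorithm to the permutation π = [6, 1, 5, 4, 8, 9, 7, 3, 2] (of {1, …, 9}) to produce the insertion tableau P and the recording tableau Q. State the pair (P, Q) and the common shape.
P = [1, 2, 7, 9] / [3, 8] / [4] / [5] / [6];  Q = [1, 3, 5, 6] / [2, 7] / [4] / [8] / [9];  common shape = (4, 2, 1, 1, 1)

Row-insert the values π_1, π_2, … into P one at a time, bumping the leftmost entry strictly greater than the inserted value down to the next row. The recording tableau Q records, in position (i, j), the step at which that cell was added to P.
  Insert 6 (step 1): P = [6];  Q = [1]
  Insert 1 (step 2): P = [1] / [6];  Q = [1] / [2]
  Insert 5 (step 3): P = [1, 5] / [6];  Q = [1, 3] / [2]
  Insert 4 (step 4): P = [1, 4] / [5] / [6];  Q = [1, 3] / [2] / [4]
  Insert 8 (step 5): P = [1, 4, 8] / [5] / [6];  Q = [1, 3, 5] / [2] / [4]
  Insert 9 (step 6): P = [1, 4, 8, 9] / [5] / [6];  Q = [1, 3, 5, 6] / [2] / [4]
  Insert 7 (step 7): P = [1, 4, 7, 9] / [5, 8] / [6];  Q = [1, 3, 5, 6] / [2, 7] / [4]
  Insert 3 (step 8): P = [1, 3, 7, 9] / [4, 8] / [5] / [6];  Q = [1, 3, 5, 6] / [2, 7] / [4] / [8]
  Insert 2 (step 9): P = [1, 2, 7, 9] / [3, 8] / [4] / [5] / [6];  Q = [1, 3, 5, 6] / [2, 7] / [4] / [8] / [9]
Final shape: (4, 2, 1, 1, 1).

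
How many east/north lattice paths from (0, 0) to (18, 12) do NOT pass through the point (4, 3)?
Number of paths = 57891575

Total paths from (0, 0) to (18, 12): C(30, 18) = 86493225. Paths through (4, 3): (paths (0, 0) → (4, 3)) × (paths (4, 3) → (18, 12)) = C(7, 4) · C(23, 14) = 35 · 817190 = 28601650. Avoidance count = 86493225 − 28601650 = 57891575.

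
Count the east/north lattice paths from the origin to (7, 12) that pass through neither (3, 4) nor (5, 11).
Number of paths = 23739

Inclusion–exclusion. Total paths: C(19, 7) = 50388. Through P₁: C(7, 3)·C(12, 4) = 17325. Through P₂: C(16, 5)·C(3, 2) = 13104. Since P₁ is strictly southwest of P₂, a monotone path through both must visit P₁ then P₂; paths through both = C(7, 3)·C(9, 2)·C(3, 2) = 3780. Avoid both = 50388 − 17325 − 13104 + 3780 = 23739.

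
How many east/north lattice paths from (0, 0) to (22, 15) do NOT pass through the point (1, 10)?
Number of paths = 9363476180

Total paths from (0, 0) to (22, 15): C(37, 22) = 9364199760. Paths through (1, 10): (paths (0, 0) → (1, 10)) × (paths (1, 10) → (22, 15)) = C(11, 1) · C(26, 21) = 11 · 65780 = 723580. Avoidance count = 9364199760 − 723580 = 9363476180.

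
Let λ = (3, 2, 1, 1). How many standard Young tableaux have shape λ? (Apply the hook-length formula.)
# SYT of shape (3, 2, 1, 1) = 35

Hook-length formula: f^λ = n! / Π hook(c), product over all cells c of the Young diagram. For λ = (3, 2, 1, 1), n = 7 boxes. Hook lengths by row (left-to-right, top-to-bottom): [6, 3, 1]; [4, 1]; [2]; [1]. Product of hooks = 144. So f^λ = 7! / 144 = 5040 / 144 = 35.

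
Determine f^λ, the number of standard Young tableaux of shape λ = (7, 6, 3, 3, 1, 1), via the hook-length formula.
# SYT of shape (7, 6, 3, 3, 1, 1) = 543182640

Hook-length formula: f^λ = n! / Π hook(c), product over all cells c of the Young diagram. For λ = (7, 6, 3, 3, 1, 1), n = 21 boxes. Hook lengths by row (left-to-right, top-to-bottom): [12, 9, 8, 5, 4, 3, 1]; [10, 7, 6, 3, 2, 1]; [6, 3, 2]; [5, 2, 1]; [2]; [1]. Product of hooks = 94058496000. So f^λ = 21! / 94058496000 = 51090942171709440000 / 94058496000 = 543182640.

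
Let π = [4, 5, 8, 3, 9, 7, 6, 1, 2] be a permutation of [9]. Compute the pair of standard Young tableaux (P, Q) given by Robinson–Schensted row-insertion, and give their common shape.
P = [1, 2, 6, 9] / [3, 5] / [4, 7] / [8];  Q = [1, 2, 3, 5] / [4, 6] / [7, 9] / [8];  common shape = (4, 2, 2, 1)

Row-insert the values π_1, π_2, … into P one at a time, bumping the leftmost entry strictly greater than the inserted value down to the next row. The recording tableau Q records, in position (i, j), the step at which that cell was added to P.
  Insert 4 (step 1): P = [4];  Q = [1]
  Insert 5 (step 2): P = [4, 5];  Q = [1, 2]
  Insert 8 (step 3): P = [4, 5, 8];  Q = [1, 2, 3]
  Insert 3 (step 4): P = [3, 5, 8] / [4];  Q = [1, 2, 3] / [4]
  Insert 9 (step 5): P = [3, 5, 8, 9] / [4];  Q = [1, 2, 3, 5] / [4]
  Insert 7 (step 6): P = [3, 5, 7, 9] / [4, 8];  Q = [1, 2, 3, 5] / [4, 6]
  Insert 6 (step 7): P = [3, 5, 6, 9] / [4, 7] / [8];  Q = [1, 2, 3, 5] / [4, 6] / [7]
  Insert 1 (step 8): P = [1, 5, 6, 9] / [3, 7] / [4] / [8];  Q = [1, 2, 3, 5] / [4, 6] / [7] / [8]
  Insert 2 (step 9): P = [1, 2, 6, 9] / [3, 5] / [4, 7] / [8];  Q = [1, 2, 3, 5] / [4, 6] / [7, 9] / [8]
Final shape: (4, 2, 2, 1).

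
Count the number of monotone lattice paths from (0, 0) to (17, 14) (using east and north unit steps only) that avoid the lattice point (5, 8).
Number of paths = 241290657

Total paths from (0, 0) to (17, 14): C(31, 17) = 265182525. Paths through (5, 8): (paths (0, 0) → (5, 8)) × (paths (5, 8) → (17, 14)) = C(13, 5) · C(18, 12) = 1287 · 18564 = 23891868. Avoidance count = 265182525 − 23891868 = 241290657.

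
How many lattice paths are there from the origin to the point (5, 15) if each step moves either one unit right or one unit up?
Number of paths = 15504

A monotone lattice path from (0, 0) to (5, 15) consists of 5 east steps and 15 north steps in some order, so it is determined by which 5 of the 20 steps are east. The count is C(20, 5) = 15504.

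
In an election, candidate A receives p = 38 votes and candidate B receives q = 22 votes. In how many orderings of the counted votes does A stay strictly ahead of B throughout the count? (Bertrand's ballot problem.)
Strict-lead orderings = 3774474706526160

Total orderings of the 60 votes with 38 for A: C(60, 38) = 14154280149473100. By the Bertrand ballot formula (Cycle Lemma / reflection principle), the number of orderings in which A is strictly ahead of B throughout is (p − q)/(p + q) · C(p + q, p) = (38 − 22)/(38 + 22) · 14154280149473100 = 3774474706526160.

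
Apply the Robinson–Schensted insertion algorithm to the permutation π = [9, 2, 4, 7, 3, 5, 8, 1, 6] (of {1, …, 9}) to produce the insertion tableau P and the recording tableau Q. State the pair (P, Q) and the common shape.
P = [1, 3, 5, 6] / [2, 7, 8] / [4] / [9];  Q = [1, 3, 4, 7] / [2, 6, 9] / [5] / [8];  common shape = (4, 3, 1, 1)

Row-insert the values π_1, π_2, … into P one at a time, bumping the leftmost entry strictly greater than the inserted value down to the next row. The recording tableau Q records, in position (i, j), the step at which that cell was added to P.
  Insert 9 (step 1): P = [9];  Q = [1]
  Insert 2 (step 2): P = [2] / [9];  Q = [1] / [2]
  Insert 4 (step 3): P = [2, 4] / [9];  Q = [1, 3] / [2]
  Insert 7 (step 4): P = [2, 4, 7] / [9];  Q = [1, 3, 4] / [2]
  Insert 3 (step 5): P = [2, 3, 7] / [4] / [9];  Q = [1, 3, 4] / [2] / [5]
  Insert 5 (step 6): P = [2, 3, 5] / [4, 7] / [9];  Q = [1, 3, 4] / [2, 6] / [5]
  Insert 8 (step 7): P = [2, 3, 5, 8] / [4, 7] / [9];  Q = [1, 3, 4, 7] / [2, 6] / [5]
  Insert 1 (step 8): P = [1, 3, 5, 8] / [2, 7] / [4] / [9];  Q = [1, 3, 4, 7] / [2, 6] / [5] / [8]
  Insert 6 (step 9): P = [1, 3, 5, 6] / [2, 7, 8] / [4] / [9];  Q = [1, 3, 4, 7] / [2, 6, 9] / [5] / [8]
Final shape: (4, 3, 1, 1).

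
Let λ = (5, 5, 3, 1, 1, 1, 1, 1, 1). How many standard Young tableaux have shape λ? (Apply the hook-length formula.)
# SYT of shape (5, 5, 3, 1, 1, 1, 1, 1, 1) = 8356656

Hook-length formula: f^λ = n! / Π hook(c), product over all cells c of the Young diagram. For λ = (5, 5, 3, 1, 1, 1, 1, 1, 1), n = 19 boxes. Hook lengths by row (left-to-right, top-to-bottom): [13, 6, 5, 3, 2]; [12, 5, 4, 2, 1]; [9, 2, 1]; [6]; [5]; [4]; [3]; [2]; [1]. Product of hooks = 14556672000. So f^λ = 19! / 14556672000 = 121645100408832000 / 14556672000 = 8356656.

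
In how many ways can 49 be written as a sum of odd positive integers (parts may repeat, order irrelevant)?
p_odd(49) = 3264

Enumerate partitions using only odd parts via the recurrence o(n, m) = o(n, m−2) + o(n−m, m) over odd m, starting from the largest odd part ≤ n. This gives p_odd(49) = 3264. (Euler's theorem: equals the count of distinct-part partitions.)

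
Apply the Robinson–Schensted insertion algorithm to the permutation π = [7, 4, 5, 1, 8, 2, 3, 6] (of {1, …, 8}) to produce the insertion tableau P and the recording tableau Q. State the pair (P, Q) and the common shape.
P = [1, 2, 3, 6] / [4, 5, 8] / [7];  Q = [1, 3, 5, 8] / [2, 6, 7] / [4];  common shape = (4, 3, 1)

Row-insert the values π_1, π_2, … into P one at a time, bumping the leftmost entry strictly greater than the inserted value down to the next row. The recording tableau Q records, in position (i, j), the step at which that cell was added to P.
  Insert 7 (step 1): P = [7];  Q = [1]
  Insert 4 (step 2): P = [4] / [7];  Q = [1] / [2]
  Insert 5 (step 3): P = [4, 5] / [7];  Q = [1, 3] / [2]
  Insert 1 (step 4): P = [1, 5] / [4] / [7];  Q = [1, 3] / [2] / [4]
  Insert 8 (step 5): P = [1, 5, 8] / [4] / [7];  Q = [1, 3, 5] / [2] / [4]
  Insert 2 (step 6): P = [1, 2, 8] / [4, 5] / [7];  Q = [1, 3, 5] / [2, 6] / [4]
  Insert 3 (step 7): P = [1, 2, 3] / [4, 5, 8] / [7];  Q = [1, 3, 5] / [2, 6, 7] / [4]
  Insert 6 (step 8): P = [1, 2, 3, 6] / [4, 5, 8] / [7];  Q = [1, 3, 5, 8] / [2, 6, 7] / [4]
Final shape: (4, 3, 1).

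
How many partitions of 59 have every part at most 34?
p(59, parts ≤ 34) = 824482

Use the recurrence p(n, m) = p(n, m−1) + p(n−m, m): either the largest part is < m (count p(n, m−1)) or the largest part is exactly m (remove one copy of m, count p(n−m, m)). With p(0, ·) = 1 this gives p(59, parts ≤ 34) = 824482. (By conjugating Young diagrams, this also counts partitions of 59 into at most 34 parts.)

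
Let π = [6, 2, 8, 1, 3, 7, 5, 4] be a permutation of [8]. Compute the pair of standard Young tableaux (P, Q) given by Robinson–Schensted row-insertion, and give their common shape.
P = [1, 3, 4] / [2, 5] / [6, 7] / [8];  Q = [1, 3, 6] / [2, 5] / [4, 7] / [8];  common shape = (3, 2, 2, 1)

Row-insert the values π_1, π_2, … into P one at a time, bumping the leftmost entry strictly greater than the inserted value down to the next row. The recording tableau Q records, in position (i, j), the step at which that cell was added to P.
  Insert 6 (step 1): P = [6];  Q = [1]
  Insert 2 (step 2): P = [2] / [6];  Q = [1] / [2]
  Insert 8 (step 3): P = [2, 8] / [6];  Q = [1, 3] / [2]
  Insert 1 (step 4): P = [1, 8] / [2] / [6];  Q = [1, 3] / [2] / [4]
  Insert 3 (step 5): P = [1, 3] / [2, 8] / [6];  Q = [1, 3] / [2, 5] / [4]
  Insert 7 (step 6): P = [1, 3, 7] / [2, 8] / [6];  Q = [1, 3, 6] / [2, 5] / [4]
  Insert 5 (step 7): P = [1, 3, 5] / [2, 7] / [6, 8];  Q = [1, 3, 6] / [2, 5] / [4, 7]
  Insert 4 (step 8): P = [1, 3, 4] / [2, 5] / [6, 7] / [8];  Q = [1, 3, 6] / [2, 5] / [4, 7] / [8]
Final shape: (3, 2, 2, 1).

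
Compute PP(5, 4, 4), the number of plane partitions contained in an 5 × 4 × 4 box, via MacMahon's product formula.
PP(5, 4, 4) = 1646568

Evaluate the triple product over i = 1..5, j = 1..4, k = 1..4. The factors are (2/1) · (3/2) · (4/3) · (5/4) · (3/2) · (4/3) · (5/4) · (6/5) · … (80 factors total). The numerators and denominators telescope so the product is an integer; carrying out the multiplication exactly gives PP(5, 4, 4) = 1646568.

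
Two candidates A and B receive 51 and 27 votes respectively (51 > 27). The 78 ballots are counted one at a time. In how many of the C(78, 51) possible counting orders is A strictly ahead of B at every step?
Strict-lead orderings = 206300102476958823872

Total orderings of the 78 votes with 51 for A: C(78, 51) = 670475333050116177584. By the Bertrand ballot formula (Cycle Lemma / reflection principle), the number of orderings in which A is strictly ahead of B throughout is (p − q)/(p + q) · C(p + q, p) = (51 − 27)/(51 + 27) · 670475333050116177584 = 206300102476958823872.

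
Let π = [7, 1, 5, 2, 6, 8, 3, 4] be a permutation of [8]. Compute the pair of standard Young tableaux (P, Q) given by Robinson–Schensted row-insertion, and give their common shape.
P = [1, 2, 3, 4] / [5, 6, 8] / [7];  Q = [1, 3, 5, 6] / [2, 7, 8] / [4];  common shape = (4, 3, 1)

Row-insert the values π_1, π_2, … into P one at a time, bumping the leftmost entry strictly greater than the inserted value down to the next row. The recording tableau Q records, in position (i, j), the step at which that cell was added to P.
  Insert 7 (step 1): P = [7];  Q = [1]
  Insert 1 (step 2): P = [1] / [7];  Q = [1] / [2]
  Insert 5 (step 3): P = [1, 5] / [7];  Q = [1, 3] / [2]
  Insert 2 (step 4): P = [1, 2] / [5] / [7];  Q = [1, 3] / [2] / [4]
  Insert 6 (step 5): P = [1, 2, 6] / [5] / [7];  Q = [1, 3, 5] / [2] / [4]
  Insert 8 (step 6): P = [1, 2, 6, 8] / [5] / [7];  Q = [1, 3, 5, 6] / [2] / [4]
  Insert 3 (step 7): P = [1, 2, 3, 8] / [5, 6] / [7];  Q = [1, 3, 5, 6] / [2, 7] / [4]
  Insert 4 (step 8): P = [1, 2, 3, 4] / [5, 6, 8] / [7];  Q = [1, 3, 5, 6] / [2, 7, 8] / [4]
Final shape: (4, 3, 1).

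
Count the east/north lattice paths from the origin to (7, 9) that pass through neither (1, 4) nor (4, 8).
Number of paths = 7850

Inclusion–exclusion. Total paths: C(16, 7) = 11440. Through P₁: C(5, 1)·C(11, 6) = 2310. Through P₂: C(12, 4)·C(4, 3) = 1980. Since P₁ is strictly southwest of P₂, a monotone path through both must visit P₁ then P₂; paths through both = C(5, 1)·C(7, 3)·C(4, 3) = 700. Avoid both = 11440 − 2310 − 1980 + 700 = 7850.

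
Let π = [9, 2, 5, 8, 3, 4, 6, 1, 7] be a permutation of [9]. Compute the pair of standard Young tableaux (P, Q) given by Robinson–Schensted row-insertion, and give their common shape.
P = [1, 3, 4, 6, 7] / [2, 8] / [5] / [9];  Q = [1, 3, 4, 7, 9] / [2, 6] / [5] / [8];  common shape = (5, 2, 1, 1)

Row-insert the values π_1, π_2, … into P one at a time, bumping the leftmost entry strictly greater than the inserted value down to the next row. The recording tableau Q records, in position (i, j), the step at which that cell was added to P.
  Insert 9 (step 1): P = [9];  Q = [1]
  Insert 2 (step 2): P = [2] / [9];  Q = [1] / [2]
  Insert 5 (step 3): P = [2, 5] / [9];  Q = [1, 3] / [2]
  Insert 8 (step 4): P = [2, 5, 8] / [9];  Q = [1, 3, 4] / [2]
  Insert 3 (step 5): P = [2, 3, 8] / [5] / [9];  Q = [1, 3, 4] / [2] / [5]
  Insert 4 (step 6): P = [2, 3, 4] / [5, 8] / [9];  Q = [1, 3, 4] / [2, 6] / [5]
  Insert 6 (step 7): P = [2, 3, 4, 6] / [5, 8] / [9];  Q = [1, 3, 4, 7] / [2, 6] / [5]
  Insert 1 (step 8): P = [1, 3, 4, 6] / [2, 8] / [5] / [9];  Q = [1, 3, 4, 7] / [2, 6] / [5] / [8]
  Insert 7 (step 9): P = [1, 3, 4, 6, 7] / [2, 8] / [5] / [9];  Q = [1, 3, 4, 7, 9] / [2, 6] / [5] / [8]
Final shape: (5, 2, 1, 1).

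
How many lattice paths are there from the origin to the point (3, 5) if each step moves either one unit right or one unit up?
Number of paths = 56

A monotone lattice path from (0, 0) to (3, 5) consists of 3 east steps and 5 north steps in some order, so it is determined by which 3 of the 8 steps are east. The count is C(8, 3) = 56.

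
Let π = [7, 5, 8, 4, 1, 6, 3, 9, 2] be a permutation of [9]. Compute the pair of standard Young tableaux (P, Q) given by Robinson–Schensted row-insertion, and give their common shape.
P = [1, 2, 9] / [3, 6] / [4, 8] / [5] / [7];  Q = [1, 3, 8] / [2, 6] / [4, 7] / [5] / [9];  common shape = (3, 2, 2, 1, 1)

Row-insert the values π_1, π_2, … into P one at a time, bumping the leftmost entry strictly greater than the inserted value down to the next row. The recording tableau Q records, in position (i, j), the step at which that cell was added to P.
  Insert 7 (step 1): P = [7];  Q = [1]
  Insert 5 (step 2): P = [5] / [7];  Q = [1] / [2]
  Insert 8 (step 3): P = [5, 8] / [7];  Q = [1, 3] / [2]
  Insert 4 (step 4): P = [4, 8] / [5] / [7];  Q = [1, 3] / [2] / [4]
  Insert 1 (step 5): P = [1, 8] / [4] / [5] / [7];  Q = [1, 3] / [2] / [4] / [5]
  Insert 6 (step 6): P = [1, 6] / [4, 8] / [5] / [7];  Q = [1, 3] / [2, 6] / [4] / [5]
  Insert 3 (step 7): P = [1, 3] / [4, 6] / [5, 8] / [7];  Q = [1, 3] / [2, 6] / [4, 7] / [5]
  Insert 9 (step 8): P = [1, 3, 9] / [4, 6] / [5, 8] / [7];  Q = [1, 3, 8] / [2, 6] / [4, 7] / [5]
  Insert 2 (step 9): P = [1, 2, 9] / [3, 6] / [4, 8] / [5] / [7];  Q = [1, 3, 8] / [2, 6] / [4, 7] / [5] / [9]
Final shape: (3, 2, 2, 1, 1).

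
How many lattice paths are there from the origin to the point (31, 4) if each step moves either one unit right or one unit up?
Number of paths = 52360

A monotone lattice path from (0, 0) to (31, 4) consists of 31 east steps and 4 north steps in some order, so it is determined by which 31 of the 35 steps are east. The count is C(35, 31) = 52360.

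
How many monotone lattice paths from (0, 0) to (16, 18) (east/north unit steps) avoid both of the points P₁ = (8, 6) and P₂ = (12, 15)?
Number of paths = 1292388495

Inclusion–exclusion. Total paths: C(34, 16) = 2203961430. Through P₁: C(14, 8)·C(20, 8) = 378287910. Through P₂: C(27, 12)·C(7, 4) = 608435100. Since P₁ is strictly southwest of P₂, a monotone path through both must visit P₁ then P₂; paths through both = C(14, 8)·C(13, 4)·C(7, 4) = 75150075. Avoid both = 2203961430 − 378287910 − 608435100 + 75150075 = 1292388495.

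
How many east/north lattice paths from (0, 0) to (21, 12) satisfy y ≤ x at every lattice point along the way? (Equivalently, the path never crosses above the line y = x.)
Number of paths = 161280600

By the reflection principle (André's argument), the number of monotone paths to (21, 12) with n ≤ m that never go above y = x is C(33, 21) − C(33, 22) = 354817320 − 193536720 = 161280600.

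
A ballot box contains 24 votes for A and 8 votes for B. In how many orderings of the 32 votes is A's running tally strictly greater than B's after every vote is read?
Strict-lead orderings = 5259150

Total orderings of the 32 votes with 24 for A: C(32, 24) = 10518300. By the Bertrand ballot formula (Cycle Lemma / reflection principle), the number of orderings in which A is strictly ahead of B throughout is (p − q)/(p + q) · C(p + q, p) = (24 − 8)/(24 + 8) · 10518300 = 5259150.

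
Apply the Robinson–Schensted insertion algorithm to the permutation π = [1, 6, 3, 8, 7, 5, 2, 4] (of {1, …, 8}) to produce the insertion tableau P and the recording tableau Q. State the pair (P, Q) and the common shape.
P = [1, 2, 4] / [3, 5] / [6, 7] / [8];  Q = [1, 2, 4] / [3, 5] / [6, 8] / [7];  common shape = (3, 2, 2, 1)

Row-insert the values π_1, π_2, … into P one at a time, bumping the leftmost entry strictly greater than the inserted value down to the next row. The recording tableau Q records, in position (i, j), the step at which that cell was added to P.
  Insert 1 (step 1): P = [1];  Q = [1]
  Insert 6 (step 2): P = [1, 6];  Q = [1, 2]
  Insert 3 (step 3): P = [1, 3] / [6];  Q = [1, 2] / [3]
  Insert 8 (step 4): P = [1, 3, 8] / [6];  Q = [1, 2, 4] / [3]
  Insert 7 (step 5): P = [1, 3, 7] / [6, 8];  Q = [1, 2, 4] / [3, 5]
  Insert 5 (step 6): P = [1, 3, 5] / [6, 7] / [8];  Q = [1, 2, 4] / [3, 5] / [6]
  Insert 2 (step 7): P = [1, 2, 5] / [3, 7] / [6] / [8];  Q = [1, 2, 4] / [3, 5] / [6] / [7]
  Insert 4 (step 8): P = [1, 2, 4] / [3, 5] / [6, 7] / [8];  Q = [1, 2, 4] / [3, 5] / [6, 8] / [7]
Final shape: (3, 2, 2, 1).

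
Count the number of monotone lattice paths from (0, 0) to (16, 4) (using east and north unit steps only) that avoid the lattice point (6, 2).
Number of paths = 2997

Total paths from (0, 0) to (16, 4): C(20, 16) = 4845. Paths through (6, 2): (paths (0, 0) → (6, 2)) × (paths (6, 2) → (16, 4)) = C(8, 6) · C(12, 10) = 28 · 66 = 1848. Avoidance count = 4845 − 1848 = 2997.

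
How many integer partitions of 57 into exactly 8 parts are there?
p(57, 8 parts) = 27493

Partitions of n into exactly k parts are in bijection with partitions of n − k into at most k parts (subtract 1 from each part). So p(57, exactly 8) = p(49, parts ≤ 8). Computing via the recurrence p(m, j) = p(m, j−1) + p(m−j, j) gives 27493.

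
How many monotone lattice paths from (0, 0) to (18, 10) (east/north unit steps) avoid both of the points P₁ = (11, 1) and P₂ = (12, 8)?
Number of paths = 9461358

Inclusion–exclusion. Total paths: C(28, 18) = 13123110. Through P₁: C(12, 11)·C(16, 7) = 137280. Through P₂: C(20, 12)·C(8, 6) = 3527160. Since P₁ is strictly southwest of P₂, a monotone path through both must visit P₁ then P₂; paths through both = C(12, 11)·C(8, 1)·C(8, 6) = 2688. Avoid both = 13123110 − 137280 − 3527160 + 2688 = 9461358.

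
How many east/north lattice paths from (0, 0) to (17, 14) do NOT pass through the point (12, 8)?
Number of paths = 206984385

Total paths from (0, 0) to (17, 14): C(31, 17) = 265182525. Paths through (12, 8): (paths (0, 0) → (12, 8)) × (paths (12, 8) → (17, 14)) = C(20, 12) · C(11, 5) = 125970 · 462 = 58198140. Avoidance count = 265182525 − 58198140 = 206984385.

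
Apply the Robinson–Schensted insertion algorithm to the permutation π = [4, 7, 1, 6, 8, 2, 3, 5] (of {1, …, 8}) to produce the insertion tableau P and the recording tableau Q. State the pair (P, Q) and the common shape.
P = [1, 2, 3, 5] / [4, 6, 8] / [7];  Q = [1, 2, 5, 8] / [3, 4, 7] / [6];  common shape = (4, 3, 1)

Row-insert the values π_1, π_2, … into P one at a time, bumping the leftmost entry strictly greater than the inserted value down to the next row. The recording tableau Q records, in position (i, j), the step at which that cell was added to P.
  Insert 4 (step 1): P = [4];  Q = [1]
  Insert 7 (step 2): P = [4, 7];  Q = [1, 2]
  Insert 1 (step 3): P = [1, 7] / [4];  Q = [1, 2] / [3]
  Insert 6 (step 4): P = [1, 6] / [4, 7];  Q = [1, 2] / [3, 4]
  Insert 8 (step 5): P = [1, 6, 8] / [4, 7];  Q = [1, 2, 5] / [3, 4]
  Insert 2 (step 6): P = [1, 2, 8] / [4, 6] / [7];  Q = [1, 2, 5] / [3, 4] / [6]
  Insert 3 (step 7): P = [1, 2, 3] / [4, 6, 8] / [7];  Q = [1, 2, 5] / [3, 4, 7] / [6]
  Insert 5 (step 8): P = [1, 2, 3, 5] / [4, 6, 8] / [7];  Q = [1, 2, 5, 8] / [3, 4, 7] / [6]
Final shape: (4, 3, 1).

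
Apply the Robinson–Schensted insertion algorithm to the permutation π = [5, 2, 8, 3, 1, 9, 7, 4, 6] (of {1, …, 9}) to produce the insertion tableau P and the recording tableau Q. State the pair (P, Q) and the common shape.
P = [1, 3, 4, 6] / [2, 7, 9] / [5, 8];  Q = [1, 3, 6, 9] / [2, 4, 7] / [5, 8];  common shape = (4, 3, 2)

Row-insert the values π_1, π_2, … into P one at a time, bumping the leftmost entry strictly greater than the inserted value down to the next row. The recording tableau Q records, in position (i, j), the step at which that cell was added to P.
  Insert 5 (step 1): P = [5];  Q = [1]
  Insert 2 (step 2): P = [2] / [5];  Q = [1] / [2]
  Insert 8 (step 3): P = [2, 8] / [5];  Q = [1, 3] / [2]
  Insert 3 (step 4): P = [2, 3] / [5, 8];  Q = [1, 3] / [2, 4]
  Insert 1 (step 5): P = [1, 3] / [2, 8] / [5];  Q = [1, 3] / [2, 4] / [5]
  Insert 9 (step 6): P = [1, 3, 9] / [2, 8] / [5];  Q = [1, 3, 6] / [2, 4] / [5]
  Insert 7 (step 7): P = [1, 3, 7] / [2, 8, 9] / [5];  Q = [1, 3, 6] / [2, 4, 7] / [5]
  Insert 4 (step 8): P = [1, 3, 4] / [2, 7, 9] / [5, 8];  Q = [1, 3, 6] / [2, 4, 7] / [5, 8]
  Insert 6 (step 9): P = [1, 3, 4, 6] / [2, 7, 9] / [5, 8];  Q = [1, 3, 6, 9] / [2, 4, 7] / [5, 8]
Final shape: (4, 3, 2).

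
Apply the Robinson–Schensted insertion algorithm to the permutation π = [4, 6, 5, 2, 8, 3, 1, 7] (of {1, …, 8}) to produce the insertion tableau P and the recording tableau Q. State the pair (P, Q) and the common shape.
P = [1, 3, 7] / [2, 5, 8] / [4] / [6];  Q = [1, 2, 5] / [3, 6, 8] / [4] / [7];  common shape = (3, 3, 1, 1)

Row-insert the values π_1, π_2, … into P one at a time, bumping the leftmost entry strictly greater than the inserted value down to the next row. The recording tableau Q records, in position (i, j), the step at which that cell was added to P.
  Insert 4 (step 1): P = [4];  Q = [1]
  Insert 6 (step 2): P = [4, 6];  Q = [1, 2]
  Insert 5 (step 3): P = [4, 5] / [6];  Q = [1, 2] / [3]
  Insert 2 (step 4): P = [2, 5] / [4] / [6];  Q = [1, 2] / [3] / [4]
  Insert 8 (step 5): P = [2, 5, 8] / [4] / [6];  Q = [1, 2, 5] / [3] / [4]
  Insert 3 (step 6): P = [2, 3, 8] / [4, 5] / [6];  Q = [1, 2, 5] / [3, 6] / [4]
  Insert 1 (step 7): P = [1, 3, 8] / [2, 5] / [4] / [6];  Q = [1, 2, 5] / [3, 6] / [4] / [7]
  Insert 7 (step 8): P = [1, 3, 7] / [2, 5, 8] / [4] / [6];  Q = [1, 2, 5] / [3, 6, 8] / [4] / [7]
Final shape: (3, 3, 1, 1).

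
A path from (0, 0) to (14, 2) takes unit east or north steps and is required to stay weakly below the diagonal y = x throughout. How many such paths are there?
Number of paths = 104

By the reflection principle (André's argument), the number of monotone paths to (14, 2) with n ≤ m that never go above y = x is C(16, 14) − C(16, 15) = 120 − 16 = 104.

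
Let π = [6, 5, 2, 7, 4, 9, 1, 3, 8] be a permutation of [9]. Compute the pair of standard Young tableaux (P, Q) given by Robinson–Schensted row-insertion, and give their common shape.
P = [1, 3, 8] / [2, 4, 9] / [5, 7] / [6];  Q = [1, 4, 6] / [2, 5, 9] / [3, 8] / [7];  common shape = (3, 3, 2, 1)

Row-insert the values π_1, π_2, … into P one at a time, bumping the leftmost entry strictly greater than the inserted value down to the next row. The recording tableau Q records, in position (i, j), the step at which that cell was added to P.
  Insert 6 (step 1): P = [6];  Q = [1]
  Insert 5 (step 2): P = [5] / [6];  Q = [1] / [2]
  Insert 2 (step 3): P = [2] / [5] / [6];  Q = [1] / [2] / [3]
  Insert 7 (step 4): P = [2, 7] / [5] / [6];  Q = [1, 4] / [2] / [3]
  Insert 4 (step 5): P = [2, 4] / [5, 7] / [6];  Q = [1, 4] / [2, 5] / [3]
  Insert 9 (step 6): P = [2, 4, 9] / [5, 7] / [6];  Q = [1, 4, 6] / [2, 5] / [3]
  Insert 1 (step 7): P = [1, 4, 9] / [2, 7] / [5] / [6];  Q = [1, 4, 6] / [2, 5] / [3] / [7]
  Insert 3 (step 8): P = [1, 3, 9] / [2, 4] / [5, 7] / [6];  Q = [1, 4, 6] / [2, 5] / [3, 8] / [7]
  Insert 8 (step 9): P = [1, 3, 8] / [2, 4, 9] / [5, 7] / [6];  Q = [1, 4, 6] / [2, 5, 9] / [3, 8] / [7]
Final shape: (3, 3, 2, 1).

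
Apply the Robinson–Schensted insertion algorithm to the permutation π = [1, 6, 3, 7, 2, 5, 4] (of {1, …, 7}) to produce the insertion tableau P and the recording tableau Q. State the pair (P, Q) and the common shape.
P = [1, 2, 4] / [3, 5] / [6, 7];  Q = [1, 2, 4] / [3, 6] / [5, 7];  common shape = (3, 2, 2)

Row-insert the values π_1, π_2, … into P one at a time, bumping the leftmost entry strictly greater than the inserted value down to the next row. The recording tableau Q records, in position (i, j), the step at which that cell was added to P.
  Insert 1 (step 1): P = [1];  Q = [1]
  Insert 6 (step 2): P = [1, 6];  Q = [1, 2]
  Insert 3 (step 3): P = [1, 3] / [6];  Q = [1, 2] / [3]
  Insert 7 (step 4): P = [1, 3, 7] / [6];  Q = [1, 2, 4] / [3]
  Insert 2 (step 5): P = [1, 2, 7] / [3] / [6];  Q = [1, 2, 4] / [3] / [5]
  Insert 5 (step 6): P = [1, 2, 5] / [3, 7] / [6];  Q = [1, 2, 4] / [3, 6] / [5]
  Insert 4 (step 7): P = [1, 2, 4] / [3, 5] / [6, 7];  Q = [1, 2, 4] / [3, 6] / [5, 7]
Final shape: (3, 2, 2).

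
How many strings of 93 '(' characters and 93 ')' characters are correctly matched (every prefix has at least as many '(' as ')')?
C_93 = 60960876535340415751462563580829648891969728907438000

These balanced parentheses are counted by the Catalan number C_n = (1/(n + 1)) · C(2n, n). For n = 93: C_93 = (1/94) · C(186, 93) = 5730322394321999080637480976597986995845154517299172000/94 = 60960876535340415751462563580829648891969728907438000.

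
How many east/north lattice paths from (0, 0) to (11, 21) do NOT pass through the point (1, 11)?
Number of paths = 126807408

Total paths from (0, 0) to (11, 21): C(32, 11) = 129024480. Paths through (1, 11): (paths (0, 0) → (1, 11)) × (paths (1, 11) → (11, 21)) = C(12, 1) · C(20, 10) = 12 · 184756 = 2217072. Avoidance count = 129024480 − 2217072 = 126807408.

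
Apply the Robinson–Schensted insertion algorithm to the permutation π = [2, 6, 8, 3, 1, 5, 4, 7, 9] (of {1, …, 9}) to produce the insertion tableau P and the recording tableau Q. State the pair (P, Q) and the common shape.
P = [1, 3, 4, 7, 9] / [2, 5] / [6, 8];  Q = [1, 2, 3, 8, 9] / [4, 6] / [5, 7];  common shape = (5, 2, 2)

Row-insert the values π_1, π_2, … into P one at a time, bumping the leftmost entry strictly greater than the inserted value down to the next row. The recording tableau Q records, in position (i, j), the step at which that cell was added to P.
  Insert 2 (step 1): P = [2];  Q = [1]
  Insert 6 (step 2): P = [2, 6];  Q = [1, 2]
  Insert 8 (step 3): P = [2, 6, 8];  Q = [1, 2, 3]
  Insert 3 (step 4): P = [2, 3, 8] / [6];  Q = [1, 2, 3] / [4]
  Insert 1 (step 5): P = [1, 3, 8] / [2] / [6];  Q = [1, 2, 3] / [4] / [5]
  Insert 5 (step 6): P = [1, 3, 5] / [2, 8] / [6];  Q = [1, 2, 3] / [4, 6] / [5]
  Insert 4 (step 7): P = [1, 3, 4] / [2, 5] / [6, 8];  Q = [1, 2, 3] / [4, 6] / [5, 7]
  Insert 7 (step 8): P = [1, 3, 4, 7] / [2, 5] / [6, 8];  Q = [1, 2, 3, 8] / [4, 6] / [5, 7]
  Insert 9 (step 9): P = [1, 3, 4, 7, 9] / [2, 5] / [6, 8];  Q = [1, 2, 3, 8, 9] / [4, 6] / [5, 7]
Final shape: (5, 2, 2).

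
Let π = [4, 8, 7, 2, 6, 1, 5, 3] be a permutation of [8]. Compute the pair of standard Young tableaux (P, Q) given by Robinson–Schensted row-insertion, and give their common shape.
P = [1, 3] / [2, 5] / [4, 6] / [7] / [8];  Q = [1, 2] / [3, 5] / [4, 7] / [6] / [8];  common shape = (2, 2, 2, 1, 1)

Row-insert the values π_1, π_2, … into P one at a time, bumping the leftmost entry strictly greater than the inserted value down to the next row. The recording tableau Q records, in position (i, j), the step at which that cell was added to P.
  Insert 4 (step 1): P = [4];  Q = [1]
  Insert 8 (step 2): P = [4, 8];  Q = [1, 2]
  Insert 7 (step 3): P = [4, 7] / [8];  Q = [1, 2] / [3]
  Insert 2 (step 4): P = [2, 7] / [4] / [8];  Q = [1, 2] / [3] / [4]
  Insert 6 (step 5): P = [2, 6] / [4, 7] / [8];  Q = [1, 2] / [3, 5] / [4]
  Insert 1 (step 6): P = [1, 6] / [2, 7] / [4] / [8];  Q = [1, 2] / [3, 5] / [4] / [6]
  Insert 5 (step 7): P = [1, 5] / [2, 6] / [4, 7] / [8];  Q = [1, 2] / [3, 5] / [4, 7] / [6]
  Insert 3 (step 8): P = [1, 3] / [2, 5] / [4, 6] / [7] / [8];  Q = [1, 2] / [3, 5] / [4, 7] / [6] / [8]
Final shape: (2, 2, 2, 1, 1).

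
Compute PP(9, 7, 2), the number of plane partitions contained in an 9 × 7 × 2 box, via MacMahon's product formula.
PP(9, 7, 2) = 27810640

Evaluate the triple product over i = 1..9, j = 1..7, k = 1..2. The factors are (2/1) · (3/2) · (3/2) · (4/3) · (4/3) · (5/4) · (5/4) · (6/5) · … (126 factors total). The numerators and denominators telescope so the product is an integer; carrying out the multiplication exactly gives PP(9, 7, 2) = 27810640.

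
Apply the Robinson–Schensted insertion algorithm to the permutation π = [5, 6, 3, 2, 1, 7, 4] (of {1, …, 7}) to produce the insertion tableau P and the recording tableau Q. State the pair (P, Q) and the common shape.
P = [1, 4, 7] / [2, 6] / [3] / [5];  Q = [1, 2, 6] / [3, 7] / [4] / [5];  common shape = (3, 2, 1, 1)

Row-insert the values π_1, π_2, … into P one at a time, bumping the leftmost entry strictly greater than the inserted value down to the next row. The recording tableau Q records, in position (i, j), the step at which that cell was added to P.
  Insert 5 (step 1): P = [5];  Q = [1]
  Insert 6 (step 2): P = [5, 6];  Q = [1, 2]
  Insert 3 (step 3): P = [3, 6] / [5];  Q = [1, 2] / [3]
  Insert 2 (step 4): P = [2, 6] / [3] / [5];  Q = [1, 2] / [3] / [4]
  Insert 1 (step 5): P = [1, 6] / [2] / [3] / [5];  Q = [1, 2] / [3] / [4] / [5]
  Insert 7 (step 6): P = [1, 6, 7] / [2] / [3] / [5];  Q = [1, 2, 6] / [3] / [4] / [5]
  Insert 4 (step 7): P = [1, 4, 7] / [2, 6] / [3] / [5];  Q = [1, 2, 6] / [3, 7] / [4] / [5]
Final shape: (3, 2, 1, 1).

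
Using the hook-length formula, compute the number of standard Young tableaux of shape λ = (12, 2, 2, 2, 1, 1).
# SYT of shape (12, 2, 2, 2, 1, 1) = 1956240

Hook-length formula: f^λ = n! / Π hook(c), product over all cells c of the Young diagram. For λ = (12, 2, 2, 2, 1, 1), n = 20 boxes. Hook lengths by row (left-to-right, top-to-bottom): [17, 14, 10, 9, 8, 7, 6, 5, 4, 3, 2, 1]; [6, 3]; [5, 2]; [4, 1]; [2]; [1]. Product of hooks = 1243662336000. So f^λ = 20! / 1243662336000 = 2432902008176640000 / 1243662336000 = 1956240.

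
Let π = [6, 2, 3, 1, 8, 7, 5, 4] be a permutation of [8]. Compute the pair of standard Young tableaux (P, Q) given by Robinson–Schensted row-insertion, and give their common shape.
P = [1, 3, 4] / [2, 5] / [6, 7] / [8];  Q = [1, 3, 5] / [2, 6] / [4, 7] / [8];  common shape = (3, 2, 2, 1)

Row-insert the values π_1, π_2, … into P one at a time, bumping the leftmost entry strictly greater than the inserted value down to the next row. The recording tableau Q records, in position (i, j), the step at which that cell was added to P.
  Insert 6 (step 1): P = [6];  Q = [1]
  Insert 2 (step 2): P = [2] / [6];  Q = [1] / [2]
  Insert 3 (step 3): P = [2, 3] / [6];  Q = [1, 3] / [2]
  Insert 1 (step 4): P = [1, 3] / [2] / [6];  Q = [1, 3] / [2] / [4]
  Insert 8 (step 5): P = [1, 3, 8] / [2] / [6];  Q = [1, 3, 5] / [2] / [4]
  Insert 7 (step 6): P = [1, 3, 7] / [2, 8] / [6];  Q = [1, 3, 5] / [2, 6] / [4]
  Insert 5 (step 7): P = [1, 3, 5] / [2, 7] / [6, 8];  Q = [1, 3, 5] / [2, 6] / [4, 7]
  Insert 4 (step 8): P = [1, 3, 4] / [2, 5] / [6, 7] / [8];  Q = [1, 3, 5] / [2, 6] / [4, 7] / [8]
Final shape: (3, 2, 2, 1).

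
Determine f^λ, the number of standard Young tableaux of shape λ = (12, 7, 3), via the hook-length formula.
# SYT of shape (12, 7, 3) = 17587350

Hook-length formula: f^λ = n! / Π hook(c), product over all cells c of the Young diagram. For λ = (12, 7, 3), n = 22 boxes. Hook lengths by row (left-to-right, top-to-bottom): [14, 13, 12, 10, 9, 8, 7, 5, 4, 3, 2, 1]; [8, 7, 6, 4, 3, 2, 1]; [3, 2, 1]. Product of hooks = 63909612748800. So f^λ = 22! / 63909612748800 = 1124000727777607680000 / 63909612748800 = 17587350.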